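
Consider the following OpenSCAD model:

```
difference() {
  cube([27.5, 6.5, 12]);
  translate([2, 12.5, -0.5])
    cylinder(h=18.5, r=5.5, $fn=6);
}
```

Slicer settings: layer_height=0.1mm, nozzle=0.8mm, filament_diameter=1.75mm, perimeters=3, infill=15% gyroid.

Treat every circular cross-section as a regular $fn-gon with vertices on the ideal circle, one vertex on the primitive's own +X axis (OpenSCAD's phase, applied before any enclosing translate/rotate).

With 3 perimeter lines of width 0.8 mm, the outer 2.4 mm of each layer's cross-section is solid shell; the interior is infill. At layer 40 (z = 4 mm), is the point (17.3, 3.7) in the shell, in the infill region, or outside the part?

infill

At z = 4 mm: the cube is present — its section is the full 27.5×6.5 rectangle; the cylinder at (2, 12.5): section is a regular 6-gon, circumradius r=5.5; Taking the first minus the rest: starting from the 27.5×6.5 cube, the r=5.5 cylinder at (2, 12.5) misses the remaining region (no effect) — 1 connected region. Overall, the cross-section is a single solid region. The nearest boundary edge runs (0.00, 6.50)→(27.50, 6.50); distance from the point to it = 2.80 mm. The point is inside the cross-section and 2.80 mm from the nearest boundary — more than the 2.4 mm shell width (3 × 0.8), so it's in the infill interior.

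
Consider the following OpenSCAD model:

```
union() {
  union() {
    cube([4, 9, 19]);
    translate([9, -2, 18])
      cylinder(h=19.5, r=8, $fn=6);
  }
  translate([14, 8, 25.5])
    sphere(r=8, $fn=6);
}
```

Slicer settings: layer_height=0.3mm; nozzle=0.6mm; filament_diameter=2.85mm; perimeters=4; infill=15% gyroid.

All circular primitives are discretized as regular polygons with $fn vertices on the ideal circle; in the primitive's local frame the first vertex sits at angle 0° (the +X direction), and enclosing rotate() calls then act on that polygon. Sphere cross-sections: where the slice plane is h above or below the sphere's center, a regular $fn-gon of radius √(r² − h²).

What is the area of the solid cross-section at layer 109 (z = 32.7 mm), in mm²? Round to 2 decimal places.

197.87 mm²

At z = 32.7 mm: the cube is absent (z outside [0, 19]); the r=8 cylinder at (9, -2) gives a regular 6-gon of circumradius 8 (constant along its height) (area = (6/2)·8.000²·sin(360°/6) = 166.28 mm²); Combining (union): only the r=8 cylinder at (9, -2) is present, so the union is just that shape — area = 166.28 mm²; the r=8 sphere at (14, 8) slices to a regular 6-gon of circumradius 3.487 (√(r²−h²) with h=7.2 from center) (area = (6/2)·3.487²·sin(360°/6) = 31.59 mm²); Combining (union): the 2 present regions are separate (no shared area or edge), so areas and boundary lengths simply add and each stays a separate island — area = 197.87 mm². Overall, the cross-section has 2 separate islands. Net area = 197.87 mm².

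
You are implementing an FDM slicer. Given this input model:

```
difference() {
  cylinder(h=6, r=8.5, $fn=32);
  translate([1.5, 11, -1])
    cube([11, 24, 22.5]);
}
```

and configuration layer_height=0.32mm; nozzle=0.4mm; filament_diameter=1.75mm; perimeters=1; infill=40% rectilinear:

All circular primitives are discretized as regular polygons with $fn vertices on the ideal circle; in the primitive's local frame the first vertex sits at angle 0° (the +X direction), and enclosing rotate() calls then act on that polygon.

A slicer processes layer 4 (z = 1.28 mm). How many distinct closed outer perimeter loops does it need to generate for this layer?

1

At z = 1.28 mm: the r=8.5 cylinder gives a regular 32-gon of circumradius 8.5 (constant along its height); the 11×24 cube at (1.5, 11) contributes its full rectangle; Taking the first minus the rest: starting from the r=8.5 cylinder, the 11×24 cube at (1.5, 11) misses the remaining region (no effect) — 1 connected region. The result has 1 disconnected region.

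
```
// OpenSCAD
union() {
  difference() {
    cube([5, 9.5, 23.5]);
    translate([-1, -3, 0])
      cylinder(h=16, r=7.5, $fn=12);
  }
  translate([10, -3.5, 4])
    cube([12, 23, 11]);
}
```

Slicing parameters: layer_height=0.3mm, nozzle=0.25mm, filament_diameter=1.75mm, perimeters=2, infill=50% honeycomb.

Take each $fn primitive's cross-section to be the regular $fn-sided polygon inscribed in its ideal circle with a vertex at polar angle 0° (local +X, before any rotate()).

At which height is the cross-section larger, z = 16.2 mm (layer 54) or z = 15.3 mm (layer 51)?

layer 54 (z = 16.2 mm)

Layer 54 (z = 16.2): the cube is present — its section is the full 5×9.5 rectangle (area 47.50 mm²); the cylinder at (-1, -3) does not reach this height (z outside [0, 16]); Subtracting the remaining from the first: none of the subtracted shapes is present at this height, so the 5×9.5 cube is unchanged — area = 47.50 mm²; the cube at (10, -3.5) is absent (z outside [4, 15]); Merging all regions: only the result so far is present, so the union is just that shape — area = 47.50 mm². So its area = 47.50 mm². Layer 51 (z = 15.3): the cube is present — its section is the full 5×9.5 rectangle (area 47.50 mm²); the cylinder at (-1, -3): section is a regular 12-gon, circumradius r=7.5 (area = (12/2)·7.500²·sin(360°/12) = 168.75 mm²); Subtracting the remaining from the first: starting from the 5×9.5 cube (47.50 mm²), the r=7.5 cylinder at (-1, -3) partially overlaps it — only the 15.96 mm² overlap (of its 168.75 mm²) is removed, clipping the outline — area = 31.54 mm²; the cube at (10, -3.5) does not reach this height (z outside [4, 15]); Taking the union: only that combined region is present, so the union is just that shape — area = 31.54 mm². So its area = 31.54 mm². Layer 54 is larger (47.50 vs 31.54 mm²).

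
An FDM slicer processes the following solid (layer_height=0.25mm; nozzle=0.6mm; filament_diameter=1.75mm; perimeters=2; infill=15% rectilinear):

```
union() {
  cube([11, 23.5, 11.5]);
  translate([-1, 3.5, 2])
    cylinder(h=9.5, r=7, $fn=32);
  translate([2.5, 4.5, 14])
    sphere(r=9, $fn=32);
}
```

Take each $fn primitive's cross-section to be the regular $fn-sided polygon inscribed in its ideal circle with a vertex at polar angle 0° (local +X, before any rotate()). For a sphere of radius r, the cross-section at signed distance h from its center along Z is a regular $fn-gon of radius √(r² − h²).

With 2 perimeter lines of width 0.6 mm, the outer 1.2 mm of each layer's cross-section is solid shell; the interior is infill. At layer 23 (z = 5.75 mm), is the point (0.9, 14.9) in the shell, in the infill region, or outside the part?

At z = 5.75 mm: the cube (footprint 11×23.5) is included at this height; the r=7 cylinder at (-1, 3.5) gives a regular 32-gon of circumradius 7 (constant along its height); the sphere at (2.5, 4.5): section is a regular 32-gon, circumradius = √(r²−h²) = √(9²−8.25²) = 3.597; Combining (union): the regions partially overlap (shared area 91.52 mm²), so overlapping operands fuse into one piece — 1 connected region. Overall, the cross-section is a single solid region. The nearest boundary edge runs (0.00, 10.40)→(0.00, 23.50); distance from the point to it = 0.90 mm. The point is inside the cross-section, 0.90 mm from the nearest boundary — within the 1.2 mm shell band (2 × 0.6).

shell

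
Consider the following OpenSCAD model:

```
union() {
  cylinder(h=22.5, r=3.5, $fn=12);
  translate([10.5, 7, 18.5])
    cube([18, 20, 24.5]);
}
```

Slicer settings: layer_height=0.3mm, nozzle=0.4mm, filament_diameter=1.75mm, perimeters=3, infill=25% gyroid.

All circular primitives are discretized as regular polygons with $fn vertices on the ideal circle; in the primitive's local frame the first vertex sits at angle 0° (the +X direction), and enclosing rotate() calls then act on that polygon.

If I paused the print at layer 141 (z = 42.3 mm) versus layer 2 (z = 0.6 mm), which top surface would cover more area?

Layer 141 (z = 42.3): the cylinder is not intersected at this z (z outside [0, 22.5]); the cube at (10.5, 7) (footprint 18×20) is included at this height (area 360.00 mm²); Merging all regions: only the 18×20 cube at (10.5, 7) is present, so the union is just that shape — area = 360.00 mm². So its area = 360.00 mm². Layer 2 (z = 0.6): the cylinder: section is a regular 12-gon, circumradius r=3.5 (area = (12/2)·3.500²·sin(360°/12) = 36.75 mm²); the cube at (10.5, 7) is absent (z outside [18.5, 43]); Combining (union): only the r=3.5 cylinder is present, so the union is just that shape — area = 36.75 mm². So its area = 36.75 mm². Layer 141 is larger (360.00 vs 36.75 mm²).

layer 141 (z = 42.3 mm)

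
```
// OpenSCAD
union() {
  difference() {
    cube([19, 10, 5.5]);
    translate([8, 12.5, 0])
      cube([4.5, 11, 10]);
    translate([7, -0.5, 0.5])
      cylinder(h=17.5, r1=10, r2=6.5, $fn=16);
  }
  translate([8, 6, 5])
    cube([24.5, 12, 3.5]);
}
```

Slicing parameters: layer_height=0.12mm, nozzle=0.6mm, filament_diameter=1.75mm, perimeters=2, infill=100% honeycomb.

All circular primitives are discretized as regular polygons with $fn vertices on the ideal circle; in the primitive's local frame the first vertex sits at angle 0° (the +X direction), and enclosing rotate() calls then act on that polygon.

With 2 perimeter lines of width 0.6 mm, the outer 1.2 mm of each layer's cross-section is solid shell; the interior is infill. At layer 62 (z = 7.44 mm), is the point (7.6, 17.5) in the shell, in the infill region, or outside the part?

outside

At z = 7.44 mm: the cube is absent (z outside [0, 5.5]); the 4.5×11 cube at (8, 12.5) contributes its full rectangle; the cone at (7, -0.5) (r1=10→r2=6.5) has section circumradius 8.612 here — a regular 16-gon; After the difference (first − rest): the first operand is absent here, so nothing remains; the cube at (8, 6) (footprint 24.5×12) is included at this height; Taking the union: only the 24.5×12 cube at (8, 6) is present, so the union is just that shape — 1 connected region. Overall, the cross-section is a single solid region. The nearest boundary edge runs (8.00, 18.00)→(8.00, 6.00); distance from the point to it = 0.40 mm. The point is not inside any of the regions above, so it lies outside the cross-section (0.40 mm from the nearest boundary).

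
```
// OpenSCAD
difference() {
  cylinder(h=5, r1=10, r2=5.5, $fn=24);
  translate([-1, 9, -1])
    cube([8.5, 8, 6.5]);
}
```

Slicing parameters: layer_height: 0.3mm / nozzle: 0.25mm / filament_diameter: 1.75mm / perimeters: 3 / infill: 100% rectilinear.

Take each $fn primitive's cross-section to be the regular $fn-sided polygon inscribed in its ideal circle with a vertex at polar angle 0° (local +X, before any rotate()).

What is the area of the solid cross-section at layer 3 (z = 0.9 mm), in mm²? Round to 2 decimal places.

262.04 mm²

At z = 0.9 mm: the cone contributes a regular 24-gon of circumradius 9.190 (interpolated between r1=10 and r2=5.5 at t=0.180) (area = (24/2)·9.190²·sin(360°/24) = 262.31 mm²); the cube at (-1, 9) (footprint 8.5×8) is included at this height (area 68.00 mm²); Subtracting the remaining from the first: starting from the cone (262.31 mm²), the 8.5×8 cube at (-1, 9) partially overlaps it — only the 0.26 mm² overlap (of its 68.00 mm²) is removed, clipping the outline — area = 262.04 mm². Overall, the cross-section is a single solid region. Net area = 262.04 mm².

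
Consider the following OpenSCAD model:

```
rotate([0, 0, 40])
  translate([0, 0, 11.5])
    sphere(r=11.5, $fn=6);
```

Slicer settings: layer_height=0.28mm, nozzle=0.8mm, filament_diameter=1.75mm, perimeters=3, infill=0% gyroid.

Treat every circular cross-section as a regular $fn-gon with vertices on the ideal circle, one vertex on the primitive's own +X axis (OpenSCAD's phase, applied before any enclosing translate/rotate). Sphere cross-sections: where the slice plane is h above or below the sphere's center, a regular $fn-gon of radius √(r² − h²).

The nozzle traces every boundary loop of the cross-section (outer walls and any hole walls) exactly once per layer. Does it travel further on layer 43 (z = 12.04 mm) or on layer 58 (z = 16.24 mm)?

Layer 43 (z = 12.04): the sphere: section is a regular 6-gon, circumradius = √(r²−h²) = √(11.5²−0.54²) = 11.487 (perimeter = 2·6·11.487·sin(180°/6) = 68.92 mm); (rotated 40° about Z; rotation is an isometry so areas/perimeters/island counts are preserved). So its perimeter = 68.92 mm. Layer 58 (z = 16.24): the r=11.5 sphere contributes a regular 6-gon of circumradius √(11.5²−4.74²) = 10.478 (perimeter = 2·6·10.478·sin(180°/6) = 62.87 mm); (rotated 40° about Z; rotation is an isometry so areas/perimeters/island counts are preserved). So its perimeter = 62.87 mm. Layer 43 is larger (68.92 vs 62.87 mm).

layer 43 (z = 12.04 mm)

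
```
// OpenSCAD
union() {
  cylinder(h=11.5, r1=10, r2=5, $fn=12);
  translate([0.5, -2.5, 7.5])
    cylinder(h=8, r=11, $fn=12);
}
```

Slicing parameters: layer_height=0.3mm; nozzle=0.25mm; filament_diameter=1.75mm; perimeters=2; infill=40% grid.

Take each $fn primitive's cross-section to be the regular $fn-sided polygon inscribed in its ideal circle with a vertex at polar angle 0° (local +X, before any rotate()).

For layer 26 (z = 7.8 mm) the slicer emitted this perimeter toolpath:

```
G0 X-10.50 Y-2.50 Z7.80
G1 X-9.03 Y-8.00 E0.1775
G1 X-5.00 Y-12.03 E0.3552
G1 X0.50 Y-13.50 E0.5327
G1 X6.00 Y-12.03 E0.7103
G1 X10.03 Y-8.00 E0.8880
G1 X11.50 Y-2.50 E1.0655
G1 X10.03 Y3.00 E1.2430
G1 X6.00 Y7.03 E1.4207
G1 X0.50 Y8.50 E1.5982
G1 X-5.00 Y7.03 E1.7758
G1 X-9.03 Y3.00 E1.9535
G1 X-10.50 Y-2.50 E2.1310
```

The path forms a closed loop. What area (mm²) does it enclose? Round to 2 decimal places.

363.14 mm²

Apply the shoelace formula to the sequence of (X, Y) vertices; enclosed area = 363.14 mm².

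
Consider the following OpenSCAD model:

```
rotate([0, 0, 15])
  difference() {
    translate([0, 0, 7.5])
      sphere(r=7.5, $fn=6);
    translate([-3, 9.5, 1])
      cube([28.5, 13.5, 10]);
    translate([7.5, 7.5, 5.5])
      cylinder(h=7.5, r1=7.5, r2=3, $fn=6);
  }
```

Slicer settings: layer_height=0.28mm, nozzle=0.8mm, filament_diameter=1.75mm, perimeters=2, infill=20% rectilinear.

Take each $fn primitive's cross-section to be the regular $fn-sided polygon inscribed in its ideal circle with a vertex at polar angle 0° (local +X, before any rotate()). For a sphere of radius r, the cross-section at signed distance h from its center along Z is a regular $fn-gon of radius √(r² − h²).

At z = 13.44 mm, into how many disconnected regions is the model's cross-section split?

1

At z = 13.44 mm: the r=7.5 sphere slices to a regular 6-gon of circumradius 4.579 (√(r²−h²) with h=5.94 from center); the cube at (-3, 9.5) is not intersected at this z (z outside [1, 11]); the cone at (7.5, 7.5) is absent (z outside [5.5, 13]); After the difference (first − rest): none of the subtracted shapes is present at this height, so the r=7.5 sphere is unchanged — 1 connected region; (whole slice rotated 15° about Z — lengths, areas and connectivity unchanged). The result has 1 disconnected region.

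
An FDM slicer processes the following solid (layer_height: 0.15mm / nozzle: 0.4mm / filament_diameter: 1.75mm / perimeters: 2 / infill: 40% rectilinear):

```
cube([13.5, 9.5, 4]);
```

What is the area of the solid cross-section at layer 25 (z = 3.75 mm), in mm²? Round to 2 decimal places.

At z = 3.75 mm: the cube is present — its section is the full 13.5×9.5 rectangle (area 128.25 mm²). Overall, the cross-section is a single solid region. Net area = 128.25 mm².

128.25 mm²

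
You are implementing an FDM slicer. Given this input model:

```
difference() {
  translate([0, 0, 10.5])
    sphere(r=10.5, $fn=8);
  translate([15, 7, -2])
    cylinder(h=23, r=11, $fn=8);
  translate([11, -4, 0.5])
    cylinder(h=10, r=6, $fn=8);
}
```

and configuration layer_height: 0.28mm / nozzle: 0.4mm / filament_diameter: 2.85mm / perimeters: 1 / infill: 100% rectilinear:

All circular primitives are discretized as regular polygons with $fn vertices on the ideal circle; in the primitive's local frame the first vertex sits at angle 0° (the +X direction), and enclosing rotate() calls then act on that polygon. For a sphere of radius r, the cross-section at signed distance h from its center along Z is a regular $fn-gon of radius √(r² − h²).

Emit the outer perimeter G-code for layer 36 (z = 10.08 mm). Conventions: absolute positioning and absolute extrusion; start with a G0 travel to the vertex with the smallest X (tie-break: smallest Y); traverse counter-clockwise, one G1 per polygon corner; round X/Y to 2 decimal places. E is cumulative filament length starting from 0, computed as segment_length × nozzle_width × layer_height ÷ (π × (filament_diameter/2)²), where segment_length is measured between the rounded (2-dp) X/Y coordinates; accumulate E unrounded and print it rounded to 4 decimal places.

At z = 10.08 mm: the sphere: section is a regular 8-gon, circumradius = √(r²−h²) = √(10.5²−0.42²) = 10.492; the r=11 cylinder at (15, 7) gives a regular 8-gon of circumradius 11 (constant along its height); the cylinder at (11, -4): section is a regular 8-gon, circumradius r=6; Subtracting the remaining from the first: starting from the r=10.5 sphere, the r=11 cylinder at (15, 7) partially overlaps it — only the 32.52 mm² overlap (of its 342.24 mm²) is removed, clipping the outline; the r=6 cylinder at (11, -4) partially overlaps it — only the 19.74 mm² overlap (of its 101.82 mm²) is removed, clipping the outline — 1 connected region. The outline is a single polygon with 11 vertices. Extrusion per mm of travel: 0.4 × 0.28 / (π × 1.425²) = 0.017557. Accumulating E over each segment gives final E = 1.0877.

G0 X-10.49 Y0.00 Z10.08
G1 X-7.42 Y-7.42 E0.1410
G1 X0.00 Y-10.49 E0.2820
G1 X6.56 Y-7.77 E0.4066
G1 X5.00 Y-4.00 E0.4783
G1 X6.76 Y0.24 E0.5589
G1 X6.79 Y0.26 E0.5595
G1 X4.00 Y7.00 E0.6876
G1 X4.65 Y8.57 E0.7174
G1 X0.00 Y10.49 E0.8057
G1 X-7.42 Y7.42 E0.9467
G1 X-10.49 Y0.00 E1.0877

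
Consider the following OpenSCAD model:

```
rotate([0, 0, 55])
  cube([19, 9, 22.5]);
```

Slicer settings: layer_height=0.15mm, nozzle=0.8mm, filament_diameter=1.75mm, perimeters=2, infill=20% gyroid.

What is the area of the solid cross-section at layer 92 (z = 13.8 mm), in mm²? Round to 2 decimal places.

At z = 13.8 mm: the 19×9 cube contributes its full rectangle (area 171.00 mm²); (rotated 55° about Z; rotation is an isometry so areas/perimeters/island counts are preserved). Overall, the cross-section is a single solid region. Net area = 171.00 mm².

171.00 mm²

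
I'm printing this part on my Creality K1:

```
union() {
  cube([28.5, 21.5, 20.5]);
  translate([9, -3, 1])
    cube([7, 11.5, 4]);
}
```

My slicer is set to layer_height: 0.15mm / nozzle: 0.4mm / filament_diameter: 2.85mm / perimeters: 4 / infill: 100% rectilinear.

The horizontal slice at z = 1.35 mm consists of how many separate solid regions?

1

At z = 1.35 mm: the 28.5×21.5 cube contributes its full rectangle; the cube at (9, -3) is present — its section is the full 7×11.5 rectangle; Taking the union: the regions partially overlap (shared area 59.50 mm²), so overlapping operands fuse into one piece — 1 connected region. The result has 1 disconnected region.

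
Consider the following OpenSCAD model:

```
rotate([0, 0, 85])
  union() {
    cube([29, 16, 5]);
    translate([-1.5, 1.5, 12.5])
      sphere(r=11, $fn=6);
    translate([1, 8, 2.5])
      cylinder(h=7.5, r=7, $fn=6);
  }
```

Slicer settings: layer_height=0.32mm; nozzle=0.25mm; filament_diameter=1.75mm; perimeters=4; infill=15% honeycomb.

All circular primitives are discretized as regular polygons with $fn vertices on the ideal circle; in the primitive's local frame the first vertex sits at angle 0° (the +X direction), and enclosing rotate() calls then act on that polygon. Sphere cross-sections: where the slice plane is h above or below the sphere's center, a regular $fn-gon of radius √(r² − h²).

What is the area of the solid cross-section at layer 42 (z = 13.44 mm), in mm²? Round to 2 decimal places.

312.07 mm²

At z = 13.44 mm: the cube is absent (z outside [0, 5]); the r=11 sphere at (-1.5, 1.5) slices to a regular 6-gon of circumradius 10.960 (√(r²−h²) with h=0.94 from center) (area = (6/2)·10.960²·sin(360°/6) = 312.07 mm²); the cylinder at (1, 8) does not reach this height (z outside [2.5, 10]); Combining (union): only the r=11 sphere at (-1.5, 1.5) is present, so the union is just that shape — area = 312.07 mm²; (whole slice rotated 85° about Z — lengths, areas and connectivity unchanged). Overall, the cross-section is a single solid region. Net area = 312.07 mm².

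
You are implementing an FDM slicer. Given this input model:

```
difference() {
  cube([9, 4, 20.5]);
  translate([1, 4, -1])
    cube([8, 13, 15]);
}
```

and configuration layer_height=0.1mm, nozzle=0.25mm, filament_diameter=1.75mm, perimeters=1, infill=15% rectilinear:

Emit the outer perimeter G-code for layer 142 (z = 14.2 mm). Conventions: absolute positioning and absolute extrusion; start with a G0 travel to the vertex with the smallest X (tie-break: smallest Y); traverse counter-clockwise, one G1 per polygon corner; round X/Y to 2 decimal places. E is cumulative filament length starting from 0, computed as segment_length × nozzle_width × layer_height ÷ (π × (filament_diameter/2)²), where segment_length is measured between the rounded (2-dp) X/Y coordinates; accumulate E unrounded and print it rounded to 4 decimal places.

G0 X0.00 Y0.00 Z14.20
G1 X9.00 Y0.00 E0.0935
G1 X9.00 Y4.00 E0.1351
G1 X0.00 Y4.00 E0.2287
G1 X0.00 Y0.00 E0.2702

At z = 14.2 mm: the cube is present — its section is the full 9×4 rectangle; the cube at (1, 4) is absent (z outside [-1, 14]); After the difference (first − rest): none of the subtracted shapes is present at this height, so the 9×4 cube is unchanged — 1 connected region. The outline is a single polygon with 4 vertices. Extrusion per mm of travel: 0.25 × 0.1 / (π × 0.875²) = 0.010394. Accumulating E over each segment gives final E = 0.2702.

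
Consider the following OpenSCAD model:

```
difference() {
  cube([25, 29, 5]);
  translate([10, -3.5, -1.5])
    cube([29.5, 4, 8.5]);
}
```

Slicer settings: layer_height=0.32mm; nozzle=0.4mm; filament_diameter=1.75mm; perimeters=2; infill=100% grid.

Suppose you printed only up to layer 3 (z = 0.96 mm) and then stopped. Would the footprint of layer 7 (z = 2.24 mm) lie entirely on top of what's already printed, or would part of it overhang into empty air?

Compare the two slices. At z = 0.96: the cube is present — its section is the full 25×29 rectangle (area 725.00 mm²); the 29.5×4 cube at (10, -3.5) contributes its full rectangle (area 118.00 mm²); After the difference (first − rest): starting from the 25×29 cube (725.00 mm²), the 29.5×4 cube at (10, -3.5) partially overlaps it — only the 7.50 mm² overlap (of its 118.00 mm²) is removed, clipping the outline — area = 717.50 mm². At z = 2.24: the 25×29 cube contributes its full rectangle (area 725.00 mm²); the cube at (10, -3.5) is present — its section is the full 29.5×4 rectangle (area 118.00 mm²); Subtracting the remaining from the first: starting from the 25×29 cube (725.00 mm²), the 29.5×4 cube at (10, -3.5) partially overlaps it — only the 7.50 mm² overlap (of its 118.00 mm²) is removed, clipping the outline — area = 717.50 mm². Checking containment: the cross-section at z = 2.24 is a subset of the cross-section at z = 0.96.

entirely on top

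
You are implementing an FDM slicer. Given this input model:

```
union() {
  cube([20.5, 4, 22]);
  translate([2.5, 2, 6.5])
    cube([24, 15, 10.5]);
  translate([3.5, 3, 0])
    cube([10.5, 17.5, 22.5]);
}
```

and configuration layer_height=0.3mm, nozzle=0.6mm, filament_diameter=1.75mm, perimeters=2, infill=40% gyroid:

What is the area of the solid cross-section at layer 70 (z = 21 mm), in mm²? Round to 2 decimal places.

255.25 mm²

At z = 21 mm: the 20.5×4 cube contributes its full rectangle (area 82.00 mm²); the cube at (2.5, 2) is not intersected at this z (z outside [6.5, 17]); the cube at (3.5, 3) is present — its section is the full 10.5×17.5 rectangle (area 183.75 mm²); Combining (union): the regions partially overlap — summed areas 265.75 mm² minus the doubly-counted overlap 10.50 mm² gives 255.25 mm² — area = 255.25 mm². Overall, the cross-section is a single solid region. Net area = 255.25 mm².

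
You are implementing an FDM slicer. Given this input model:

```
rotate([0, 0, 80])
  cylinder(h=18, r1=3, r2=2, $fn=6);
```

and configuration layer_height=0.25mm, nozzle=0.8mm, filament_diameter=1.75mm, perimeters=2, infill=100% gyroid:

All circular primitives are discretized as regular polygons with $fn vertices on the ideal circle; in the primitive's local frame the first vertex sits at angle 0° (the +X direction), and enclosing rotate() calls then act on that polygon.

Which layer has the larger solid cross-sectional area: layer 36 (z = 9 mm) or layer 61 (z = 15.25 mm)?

Layer 36 (z = 9): the cone (r1=3→r2=2) has section circumradius 2.500 here — a regular 6-gon (area = (6/2)·2.500²·sin(360°/6) = 16.24 mm²); (whole slice rotated 80° about Z — lengths, areas and connectivity unchanged). So its area = 16.24 mm². Layer 61 (z = 15.25): the cone: at t=0.847 of its height the radius interpolates to r₁+(r₂−r₁)t = 2.153, giving a regular 6-gon of that circumradius (area = (6/2)·2.153²·sin(360°/6) = 12.04 mm²); (whole slice rotated 80° about Z — lengths, areas and connectivity unchanged). So its area = 12.04 mm². Layer 36 is larger (16.24 vs 12.04 mm²).

layer 36 (z = 9 mm)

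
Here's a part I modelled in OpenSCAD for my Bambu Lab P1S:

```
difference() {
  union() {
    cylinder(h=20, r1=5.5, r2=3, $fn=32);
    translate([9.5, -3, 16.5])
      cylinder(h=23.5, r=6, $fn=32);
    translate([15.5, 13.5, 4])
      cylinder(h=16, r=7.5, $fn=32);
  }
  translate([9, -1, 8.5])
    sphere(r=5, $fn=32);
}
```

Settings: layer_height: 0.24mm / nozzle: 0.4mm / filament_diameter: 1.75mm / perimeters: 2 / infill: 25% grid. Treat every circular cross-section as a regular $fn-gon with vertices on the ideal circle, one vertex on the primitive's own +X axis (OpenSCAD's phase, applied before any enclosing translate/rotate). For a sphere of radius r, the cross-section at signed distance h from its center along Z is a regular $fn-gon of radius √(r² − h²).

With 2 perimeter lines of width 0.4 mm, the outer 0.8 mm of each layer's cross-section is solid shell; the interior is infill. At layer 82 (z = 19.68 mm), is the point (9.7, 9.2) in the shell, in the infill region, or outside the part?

shell

At z = 19.68 mm: the cone (r1=5.5→r2=3) has section circumradius 3.040 here — a regular 32-gon; the r=6 cylinder at (9.5, -3) contributes a regular 32-gon of circumradius 6; the cylinder at (15.5, 13.5): section is a regular 32-gon, circumradius r=7.5; Merging all regions: the 3 present regions are separate (no shared area or edge), so areas and boundary lengths simply add and each stays a separate island — 3 connected regions; the sphere at (9, -1) does not reach this height (|z−center|=11.180 > r=5); Taking the first minus the rest: none of the subtracted shapes is present at this height, so that combined region is unchanged — 3 connected regions. Overall, the cross-section has 3 separate islands. The nearest boundary edge runs (10.20, 8.20)→(9.26, 9.33); distance from the point to it = 0.25 mm. (Shell/infill is judged within the island containing the point — the largest one.) The point is inside the cross-section, 0.25 mm from the nearest boundary — within the 0.8 mm shell band (2 × 0.4).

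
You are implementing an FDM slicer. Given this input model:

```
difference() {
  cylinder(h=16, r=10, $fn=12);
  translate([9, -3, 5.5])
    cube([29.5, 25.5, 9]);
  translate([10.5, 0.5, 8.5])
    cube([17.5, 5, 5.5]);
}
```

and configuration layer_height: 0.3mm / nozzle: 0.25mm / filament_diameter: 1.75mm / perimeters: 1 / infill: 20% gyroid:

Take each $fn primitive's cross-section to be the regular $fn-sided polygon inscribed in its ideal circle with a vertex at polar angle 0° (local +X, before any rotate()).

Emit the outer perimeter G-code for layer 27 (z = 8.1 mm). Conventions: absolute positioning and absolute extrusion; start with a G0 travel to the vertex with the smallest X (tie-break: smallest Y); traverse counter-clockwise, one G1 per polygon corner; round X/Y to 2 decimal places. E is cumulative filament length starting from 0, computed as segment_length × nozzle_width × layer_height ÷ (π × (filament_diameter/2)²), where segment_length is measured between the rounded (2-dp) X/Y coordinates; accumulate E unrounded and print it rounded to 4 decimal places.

At z = 8.1 mm: the r=10 cylinder gives a regular 12-gon of circumradius 10 (constant along its height); the 29.5×25.5 cube at (9, -3) contributes its full rectangle; the cube at (10.5, 0.5) is absent (z outside [8.5, 14]); Subtracting the remaining from the first: starting from the r=10 cylinder, the 29.5×25.5 cube at (9, -3) partially overlaps it — only the 3.66 mm² overlap (of its 752.25 mm²) is removed, clipping the outline — 1 connected region. The outline is a single polygon with 14 vertices. Extrusion per mm of travel: 0.25 × 0.3 / (π × 0.875²) = 0.031181. Accumulating E over each segment gives final E = 1.9357.

G0 X-10.00 Y0.00 Z8.10
G1 X-8.66 Y-5.00 E0.1614
G1 X-5.00 Y-8.66 E0.3228
G1 X0.00 Y-10.00 E0.4842
G1 X5.00 Y-8.66 E0.6456
G1 X8.66 Y-5.00 E0.8070
G1 X9.20 Y-3.00 E0.8716
G1 X9.00 Y-3.00 E0.8778
G1 X9.00 Y3.73 E1.0877
G1 X8.66 Y5.00 E1.1287
G1 X5.00 Y8.66 E1.2901
G1 X0.00 Y10.00 E1.4515
G1 X-5.00 Y8.66 E1.6129
G1 X-8.66 Y5.00 E1.7743
G1 X-10.00 Y0.00 E1.9357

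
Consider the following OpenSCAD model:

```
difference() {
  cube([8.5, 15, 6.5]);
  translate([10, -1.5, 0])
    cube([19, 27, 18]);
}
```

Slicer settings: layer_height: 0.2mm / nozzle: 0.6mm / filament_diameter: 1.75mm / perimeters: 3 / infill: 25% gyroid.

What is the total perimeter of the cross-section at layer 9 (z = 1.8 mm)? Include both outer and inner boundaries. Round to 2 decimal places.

At z = 1.8 mm: the 8.5×15 cube contributes its full rectangle (perimeter 47.00 mm); the cube at (10, -1.5) is present — its section is the full 19×27 rectangle (perimeter 92.00 mm); Subtracting the remaining from the first: starting from the 8.5×15 cube, the 19×27 cube at (10, -1.5) misses the remaining region (no effect) — boundary = 47.00 mm. Overall, the cross-section is a single solid region. Total boundary length (outer) = 47.00 mm.

47.00 mm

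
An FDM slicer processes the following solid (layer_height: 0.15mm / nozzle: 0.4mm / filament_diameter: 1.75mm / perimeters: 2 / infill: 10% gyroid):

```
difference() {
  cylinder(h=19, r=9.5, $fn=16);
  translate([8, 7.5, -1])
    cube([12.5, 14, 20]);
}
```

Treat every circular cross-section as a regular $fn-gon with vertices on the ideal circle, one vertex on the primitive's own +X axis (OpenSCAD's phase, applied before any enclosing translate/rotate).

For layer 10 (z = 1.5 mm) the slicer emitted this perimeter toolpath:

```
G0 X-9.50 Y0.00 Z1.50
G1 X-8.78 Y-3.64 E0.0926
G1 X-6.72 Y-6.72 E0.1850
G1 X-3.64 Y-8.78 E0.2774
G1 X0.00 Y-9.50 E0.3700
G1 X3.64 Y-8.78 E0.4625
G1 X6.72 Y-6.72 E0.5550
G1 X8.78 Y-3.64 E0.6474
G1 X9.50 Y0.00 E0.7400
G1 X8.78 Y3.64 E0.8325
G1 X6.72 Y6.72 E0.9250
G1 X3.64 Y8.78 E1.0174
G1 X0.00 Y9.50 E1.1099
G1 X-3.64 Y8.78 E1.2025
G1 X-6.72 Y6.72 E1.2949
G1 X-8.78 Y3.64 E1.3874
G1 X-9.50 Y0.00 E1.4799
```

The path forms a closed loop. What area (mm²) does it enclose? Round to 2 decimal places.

276.48 mm²

Apply the shoelace formula to the sequence of (X, Y) vertices; enclosed area = 276.48 mm².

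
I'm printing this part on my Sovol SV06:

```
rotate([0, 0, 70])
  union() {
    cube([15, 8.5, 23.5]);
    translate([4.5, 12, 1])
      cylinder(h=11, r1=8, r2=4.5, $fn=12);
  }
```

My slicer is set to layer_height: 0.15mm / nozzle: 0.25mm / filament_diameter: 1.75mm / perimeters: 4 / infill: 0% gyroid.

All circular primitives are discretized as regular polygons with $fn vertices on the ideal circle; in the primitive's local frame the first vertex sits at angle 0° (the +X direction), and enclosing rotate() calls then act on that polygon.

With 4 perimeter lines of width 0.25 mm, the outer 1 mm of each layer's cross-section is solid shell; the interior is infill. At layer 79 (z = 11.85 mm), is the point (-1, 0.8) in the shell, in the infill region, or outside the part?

shell

At z = 11.85 mm: the cube is present — its section is the full 15×8.5 rectangle; the cone at (4.5, 12) contributes a regular 12-gon of circumradius 4.548 (interpolated between r1=8 and r2=4.5 at t=0.986); Combining (union): the regions partially overlap (shared area 3.57 mm²), so overlapping operands fuse into one piece — 1 connected region; (whole slice rotated 70° about Z — lengths, areas and connectivity unchanged). Overall, the cross-section is a single solid region. Undo the 70° rotation: the query point maps to (0.410, 1.213) in the un-rotated model frame. The nearest boundary edge runs (0.00, 0.00)→(0.00, 8.50); distance from the point to it = 0.41 mm. The point is inside the cross-section, 0.41 mm from the nearest boundary — within the 1 mm shell band (4 × 0.25).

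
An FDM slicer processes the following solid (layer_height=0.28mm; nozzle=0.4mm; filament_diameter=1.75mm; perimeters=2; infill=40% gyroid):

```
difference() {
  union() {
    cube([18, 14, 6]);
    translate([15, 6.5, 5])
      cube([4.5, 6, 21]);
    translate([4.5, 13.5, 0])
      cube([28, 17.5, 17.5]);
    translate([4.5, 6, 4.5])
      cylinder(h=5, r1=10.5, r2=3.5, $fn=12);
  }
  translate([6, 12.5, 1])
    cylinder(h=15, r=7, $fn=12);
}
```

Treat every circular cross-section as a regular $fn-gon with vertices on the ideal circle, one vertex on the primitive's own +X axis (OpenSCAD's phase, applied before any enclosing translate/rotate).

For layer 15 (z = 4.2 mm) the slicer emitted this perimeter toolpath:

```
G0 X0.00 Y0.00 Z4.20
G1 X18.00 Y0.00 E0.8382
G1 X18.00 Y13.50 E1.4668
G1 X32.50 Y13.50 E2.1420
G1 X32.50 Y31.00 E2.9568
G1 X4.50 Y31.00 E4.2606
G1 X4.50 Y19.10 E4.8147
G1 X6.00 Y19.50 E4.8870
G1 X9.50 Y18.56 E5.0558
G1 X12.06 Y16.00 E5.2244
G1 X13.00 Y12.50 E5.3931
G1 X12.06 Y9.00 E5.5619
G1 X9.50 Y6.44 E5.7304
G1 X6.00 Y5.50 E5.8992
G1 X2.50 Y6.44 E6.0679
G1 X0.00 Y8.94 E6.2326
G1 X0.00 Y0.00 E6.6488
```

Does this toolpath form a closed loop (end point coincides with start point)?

Start point (G0): (0.00, 0.00). End point (last G1): the path returns to the start — closed.

yes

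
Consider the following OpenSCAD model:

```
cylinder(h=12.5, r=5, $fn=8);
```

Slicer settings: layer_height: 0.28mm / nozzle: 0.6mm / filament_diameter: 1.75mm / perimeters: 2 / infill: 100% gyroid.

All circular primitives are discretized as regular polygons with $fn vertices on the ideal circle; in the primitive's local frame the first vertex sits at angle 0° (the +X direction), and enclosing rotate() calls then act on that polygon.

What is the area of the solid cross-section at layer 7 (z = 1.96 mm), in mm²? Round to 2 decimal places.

At z = 1.96 mm: the cylinder: section is a regular 8-gon, circumradius r=5 (area = (8/2)·5.000²·sin(360°/8) = 70.71 mm²). Overall, the cross-section is a single solid region. Net area = 70.71 mm².

70.71 mm²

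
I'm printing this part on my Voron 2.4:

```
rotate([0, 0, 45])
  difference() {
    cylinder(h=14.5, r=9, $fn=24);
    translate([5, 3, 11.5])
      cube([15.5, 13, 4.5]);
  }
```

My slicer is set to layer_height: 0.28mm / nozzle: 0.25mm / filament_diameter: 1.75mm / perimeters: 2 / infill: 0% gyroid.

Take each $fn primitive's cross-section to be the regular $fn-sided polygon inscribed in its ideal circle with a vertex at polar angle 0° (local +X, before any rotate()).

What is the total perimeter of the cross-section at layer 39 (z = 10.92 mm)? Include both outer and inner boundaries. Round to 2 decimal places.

56.39 mm

At z = 10.92 mm: the cylinder: section is a regular 24-gon, circumradius r=9 (perimeter = 2·24·9.000·sin(180°/24) = 56.39 mm); the cube at (5, 3) is absent (z outside [11.5, 16]); Taking the first minus the rest: none of the subtracted shapes is present at this height, so the r=9 cylinder is unchanged — boundary = 56.39 mm; (whole slice rotated 45° about Z — lengths, areas and connectivity unchanged). Overall, the cross-section is a single solid region. Total boundary length (outer) = 56.39 mm.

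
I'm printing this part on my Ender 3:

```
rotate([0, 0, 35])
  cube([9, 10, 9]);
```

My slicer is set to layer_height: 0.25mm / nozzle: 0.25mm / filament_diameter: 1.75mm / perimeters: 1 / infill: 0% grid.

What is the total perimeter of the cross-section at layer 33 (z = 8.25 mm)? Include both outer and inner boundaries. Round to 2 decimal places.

38.00 mm

At z = 8.25 mm: the cube (footprint 9×10) is included at this height (perimeter 38.00 mm); (rotated 35° about Z; rotation is an isometry so areas/perimeters/island counts are preserved). Overall, the cross-section is a single solid region. Total boundary length (outer) = 38.00 mm.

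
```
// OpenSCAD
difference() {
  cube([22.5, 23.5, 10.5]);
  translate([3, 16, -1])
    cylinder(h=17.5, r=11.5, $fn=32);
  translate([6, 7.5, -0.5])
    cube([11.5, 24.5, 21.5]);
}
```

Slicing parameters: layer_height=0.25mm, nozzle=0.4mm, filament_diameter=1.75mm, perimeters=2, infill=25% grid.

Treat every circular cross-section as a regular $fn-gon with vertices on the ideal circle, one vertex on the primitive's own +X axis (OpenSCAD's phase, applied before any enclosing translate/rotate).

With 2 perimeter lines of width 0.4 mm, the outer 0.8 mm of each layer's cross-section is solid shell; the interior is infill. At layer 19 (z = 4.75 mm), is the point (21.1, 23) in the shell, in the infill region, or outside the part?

shell

At z = 4.75 mm: the cube (footprint 22.5×23.5) is included at this height; the r=11.5 cylinder at (3, 16) contributes a regular 32-gon of circumradius 11.5; the cube at (6, 7.5) (footprint 11.5×24.5) is included at this height; Subtracting the remaining from the first: starting from the 22.5×23.5 cube, the r=11.5 cylinder at (3, 16) partially overlaps it — only the 239.06 mm² overlap (of its 412.81 mm²) is removed, clipping the outline; the 11.5×24.5 cube at (6, 7.5) partially overlaps it — only the 65.06 mm² overlap (of its 281.75 mm²) is removed, clipping the outline — 1 connected region. Overall, the cross-section is a single solid region. The nearest boundary edge runs (17.50, 23.50)→(22.50, 23.50); distance from the point to it = 0.50 mm. The point is inside the cross-section, 0.50 mm from the nearest boundary — within the 0.8 mm shell band (2 × 0.4).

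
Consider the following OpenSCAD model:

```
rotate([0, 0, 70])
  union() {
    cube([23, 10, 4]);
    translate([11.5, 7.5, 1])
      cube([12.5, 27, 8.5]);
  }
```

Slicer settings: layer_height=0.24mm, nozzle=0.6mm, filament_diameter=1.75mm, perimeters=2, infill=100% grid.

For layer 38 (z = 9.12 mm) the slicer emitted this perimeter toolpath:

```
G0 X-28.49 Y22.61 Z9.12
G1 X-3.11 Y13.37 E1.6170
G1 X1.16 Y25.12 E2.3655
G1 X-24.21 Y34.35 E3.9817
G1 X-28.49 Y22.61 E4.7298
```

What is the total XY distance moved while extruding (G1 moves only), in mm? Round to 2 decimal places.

Sum the Euclidean lengths of each G1 segment: total = 79.00 mm.

79.00 mm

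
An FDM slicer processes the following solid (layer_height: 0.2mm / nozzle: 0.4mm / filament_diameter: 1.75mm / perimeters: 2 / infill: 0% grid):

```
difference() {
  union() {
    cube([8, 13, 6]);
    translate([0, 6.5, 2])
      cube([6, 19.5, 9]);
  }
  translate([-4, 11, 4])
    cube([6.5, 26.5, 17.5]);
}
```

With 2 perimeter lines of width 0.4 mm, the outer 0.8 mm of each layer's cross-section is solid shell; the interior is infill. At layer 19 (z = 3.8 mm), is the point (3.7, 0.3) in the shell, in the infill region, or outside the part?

shell

At z = 3.8 mm: the cube (footprint 8×13) is included at this height; the cube at (0, 6.5) is present — its section is the full 6×19.5 rectangle; Merging all regions: the regions partially overlap (shared area 39.00 mm²), so overlapping operands fuse into one piece — 1 connected region; the cube at (-4, 11) is absent (z outside [4, 21.5]); Subtracting the remaining from the first: none of the subtracted shapes is present at this height, so the result so far is unchanged — 1 connected region. Overall, the cross-section is a single solid region. The nearest boundary edge runs (8.00, 0.00)→(0.00, 0.00); distance from the point to it = 0.30 mm. The point is inside the cross-section, 0.30 mm from the nearest boundary — within the 0.8 mm shell band (2 × 0.4).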